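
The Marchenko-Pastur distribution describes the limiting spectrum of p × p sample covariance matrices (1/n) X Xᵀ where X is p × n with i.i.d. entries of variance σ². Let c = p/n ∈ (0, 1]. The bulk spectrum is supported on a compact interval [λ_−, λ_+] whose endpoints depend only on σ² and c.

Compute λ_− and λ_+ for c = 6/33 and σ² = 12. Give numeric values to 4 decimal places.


c = 6/33 = 0.181818; √c = 0.426401.
λ_− = σ² (1 − √c)² = 12 · (1 − 0.426401)² = 12 · (0.573599)² = 3.948184.
λ_+ = σ² (1 + √c)² = 12 · (1 + 0.426401)² = 12 · (1.426401)² = 24.415453.

Rounded to 4 decimal places: λ_− ≈ 3.9482, λ_+ ≈ 24.4155.


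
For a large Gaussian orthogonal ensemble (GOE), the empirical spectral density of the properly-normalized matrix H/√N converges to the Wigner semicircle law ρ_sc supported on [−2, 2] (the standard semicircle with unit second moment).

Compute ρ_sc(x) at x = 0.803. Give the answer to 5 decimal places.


ρ_sc(x) = (1/(2π)) √(4 − x²). With x = 0.803:
  4 − x² = 4 − (0.803)² = 4 − 0.644809 = 3.355191.
  √(4 − x²) = 1.831718.
  1/(2π) = 0.159155.
  ρ_sc(0.803) = 0.159155 · 1.831718 = 0.291527.

Rounded to 5 decimal places: ρ_sc(0.803) ≈ 0.29153.


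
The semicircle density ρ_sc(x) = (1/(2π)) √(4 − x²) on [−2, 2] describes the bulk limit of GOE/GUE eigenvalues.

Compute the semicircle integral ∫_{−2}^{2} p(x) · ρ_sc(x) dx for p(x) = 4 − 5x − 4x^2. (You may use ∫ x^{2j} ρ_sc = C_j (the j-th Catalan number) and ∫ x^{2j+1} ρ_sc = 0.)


Write p(x) = Σ a_i x^i, split into monomials and integrate each against ρ_sc separately.
Using ∫ x^{2j} ρ_sc = C_j = (1/(j+1)) C(2j, j) (Catalan numbers) and ∫ x^{2j+1} ρ_sc = 0 (odd monomials vanish by symmetry):
  i = 0 (even): a_0 · C_{0} = 4 · 1 = 4
  i = 1 (odd): ∫ x^1 ρ_sc = 0 (vanishes)
  i = 2 (even): a_2 · C_{1} = -4 · 1 = -4

Summing the contributions: ∫_{−2}^{2} p(x) ρ_sc(x) dx = 4 + (-4) = 0.


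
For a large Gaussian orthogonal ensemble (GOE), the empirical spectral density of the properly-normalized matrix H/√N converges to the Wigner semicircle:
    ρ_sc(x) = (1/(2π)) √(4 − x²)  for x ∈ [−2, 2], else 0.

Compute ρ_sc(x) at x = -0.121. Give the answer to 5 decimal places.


ρ_sc(x) = (1/(2π)) √(4 − x²). With x = -0.121:
  4 − x² = 4 − (-0.121)² = 4 − 0.014641 = 3.985359.
  √(4 − x²) = 1.996336.
  1/(2π) = 0.159155.
  ρ_sc(-0.121) = 0.159155 · 1.996336 = 0.317727.

Rounded to 5 decimal places: ρ_sc(-0.121) ≈ 0.31773.


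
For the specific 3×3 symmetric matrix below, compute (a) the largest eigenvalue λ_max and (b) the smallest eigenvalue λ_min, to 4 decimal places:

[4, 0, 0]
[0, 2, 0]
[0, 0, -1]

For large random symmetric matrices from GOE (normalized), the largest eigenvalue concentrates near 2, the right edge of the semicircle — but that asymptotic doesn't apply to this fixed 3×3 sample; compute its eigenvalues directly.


Since M is real symmetric, all three eigenvalues are real; they are the roots of det(λI − M) = λ³ − (tr M) λ² + s λ − det M, where s is the sum of the principal 2×2 minors.
tr M = 4 + 2 + (-1) = 5.
s = (4·2 − 0²) + (4·(-1) − 0²) + (2·(-1) − 0²) = 8 + (-4) + (-2) = 2.
det M (expand along row 1) = 4·(-2) − 0·0 + 0·0 = -8.
Characteristic polynomial: λ³ − 5λ² + 2λ + 8 = 0.
Substitute λ = y + (tr M)/3 = y + 1.666667 to remove the quadratic term: y³ + p·y + q = 0 with p = s − (tr M)²/3 = -6.333333 and q = −2(tr M)³/27 + (tr M)·s/3 − det M = 2.074074.
Three real roots ⇒ use the trigonometric (Viète) form: r = 2√(−p/3) = 2.905933, φ = arccos(3q/(p·r)) = arccos(-0.338086) = 1.915679 rad.
y_k = r·cos(φ/3 − 2πk/3) for k = 0, 1, 2 gives y = 2.333333, 0.333333, -2.666667.
λ_k = y_k + 1.666667 gives λ = 4.0000, 2.0000, -1.0000 (check: the sum is 5.0000 = tr M).

Hence λ_max = 4.0000 and λ_min = -1.0000.


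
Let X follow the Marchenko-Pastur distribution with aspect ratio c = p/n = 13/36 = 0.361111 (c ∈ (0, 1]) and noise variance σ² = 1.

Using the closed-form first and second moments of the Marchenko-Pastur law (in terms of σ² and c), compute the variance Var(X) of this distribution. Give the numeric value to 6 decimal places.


Recall the MP moments m_1 = E[X] = σ² and m_2 = E[X²] = σ⁴ (1 + c).
m_1 = E[X] = σ² = 1, so m_1² = 1.
m_2 = E[X²] = σ⁴ (1 + c) = 1 · (1 + 0.361111) = 1 · 1.361111 = 1.361111.
(Note m_2 − m_1² simplifies to c · σ⁴ = 0.361111 · 1.)

Var(X) = m_2 − m_1² = 1.361111 − 1 = 0.361111.


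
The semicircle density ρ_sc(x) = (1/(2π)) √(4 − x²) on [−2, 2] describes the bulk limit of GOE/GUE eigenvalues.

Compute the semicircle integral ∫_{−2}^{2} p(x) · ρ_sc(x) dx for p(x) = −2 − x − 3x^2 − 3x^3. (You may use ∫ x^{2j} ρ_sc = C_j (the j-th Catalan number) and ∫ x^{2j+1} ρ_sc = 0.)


Write p(x) = Σ a_i x^i, split into monomials and integrate each against ρ_sc separately.
Using ∫ x^{2j} ρ_sc = C_j = (1/(j+1)) C(2j, j) (Catalan numbers) and ∫ x^{2j+1} ρ_sc = 0 (odd monomials vanish by symmetry):
  i = 0 (even): a_0 · C_{0} = -2 · 1 = -2
  i = 1 (odd): ∫ x^1 ρ_sc = 0 (vanishes)
  i = 2 (even): a_2 · C_{1} = -3 · 1 = -3
  i = 3 (odd): ∫ x^3 ρ_sc = 0 (vanishes)

Summing the contributions: ∫_{−2}^{2} p(x) ρ_sc(x) dx = (-2) + (-3) = -5.


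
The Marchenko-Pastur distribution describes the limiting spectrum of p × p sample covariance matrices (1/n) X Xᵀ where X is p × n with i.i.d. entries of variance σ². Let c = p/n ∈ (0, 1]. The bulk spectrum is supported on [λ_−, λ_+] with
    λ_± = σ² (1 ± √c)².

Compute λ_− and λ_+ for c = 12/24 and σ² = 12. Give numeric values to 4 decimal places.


c = 12/24 = 0.500000; √c = 0.707107.
λ_− = σ² (1 − √c)² = 12 · (1 − 0.707107)² = 12 · (0.292893)² = 1.029437.
λ_+ = σ² (1 + √c)² = 12 · (1 + 0.707107)² = 12 · (1.707107)² = 34.970563.

Rounded to 4 decimal places: λ_− ≈ 1.0294, λ_+ ≈ 34.9706.


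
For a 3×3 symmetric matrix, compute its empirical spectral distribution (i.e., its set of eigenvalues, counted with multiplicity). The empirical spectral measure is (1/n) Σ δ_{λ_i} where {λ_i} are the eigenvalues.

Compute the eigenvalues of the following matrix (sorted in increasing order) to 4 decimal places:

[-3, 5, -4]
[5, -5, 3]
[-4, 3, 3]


Since M is real symmetric, all three eigenvalues are real; they are the roots of det(λI − M) = λ³ − (tr M) λ² + s λ − det M, where s is the sum of the principal 2×2 minors.
tr M = -3 + (-5) + 3 = -5.
s = ((-3)·(-5) − 5²) + ((-3)·3 − (-4)²) + ((-5)·3 − 3²) = -10 + (-25) + (-24) = -59.
det M (expand along row 1) = (-3)·(-24) − 5·27 + (-4)·(-5) = -43.
Characteristic polynomial: λ³ + 5λ² − 59λ + 43 = 0.
Substitute λ = y + (tr M)/3 = y − 1.666667 to remove the quadratic term: y³ + p·y + q = 0 with p = s − (tr M)²/3 = -67.333333 and q = −2(tr M)³/27 + (tr M)·s/3 − det M = 150.592593.
Three real roots ⇒ use the trigonometric (Viète) form: r = 2√(−p/3) = 9.475114, φ = arccos(3q/(p·r)) = arccos(-0.708126) = 2.357636 rad.
y_k = r·cos(φ/3 − 2πk/3) for k = 0, 1, 2 gives y = 6.696696, 2.456739, -9.153435.
λ_k = y_k − 1.666667 gives λ = 5.0300, 0.7901, -10.8201 (check: the sum is -5.0000 = tr M).

Eigenvalues sorted in increasing order: [-10.8201, 0.7901, 5.0300].


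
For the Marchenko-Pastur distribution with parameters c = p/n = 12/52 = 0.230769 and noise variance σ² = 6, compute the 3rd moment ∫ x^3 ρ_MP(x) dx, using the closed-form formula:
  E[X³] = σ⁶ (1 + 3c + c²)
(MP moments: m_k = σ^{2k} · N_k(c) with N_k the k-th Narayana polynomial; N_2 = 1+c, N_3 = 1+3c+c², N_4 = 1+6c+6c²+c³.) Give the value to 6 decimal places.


E[X³] = σ⁶ (1 + 3c + c²) (third MP moment). With σ² = 6 (so σ⁶ = 216) and c = 12/52 = 0.230769: E[X³] = 216 · (1 + 3·0.230769 + (0.230769)²) = 216 · 1.745562.

So E[X^3] = 377.041420.


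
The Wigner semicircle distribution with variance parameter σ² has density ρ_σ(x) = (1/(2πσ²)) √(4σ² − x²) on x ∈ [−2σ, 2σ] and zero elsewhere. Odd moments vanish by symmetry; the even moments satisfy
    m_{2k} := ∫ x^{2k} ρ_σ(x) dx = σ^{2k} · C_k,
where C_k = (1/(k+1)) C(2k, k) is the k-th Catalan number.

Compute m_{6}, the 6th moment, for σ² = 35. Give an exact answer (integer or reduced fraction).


By the scaled semicircle moment identity, m_{2k} = σ^{2k} · C_k with k = 3.
C_3 = (1/(k+1)) · C(2k, k) = (1/4) · C(6, 3) = (1/4) · 20 = 5.
σ^{2k} = (σ²)^k = (35)^3 = 42875.

Therefore m_{6} = σ^{6} · C_3 = 42875 · 5 = 214375.


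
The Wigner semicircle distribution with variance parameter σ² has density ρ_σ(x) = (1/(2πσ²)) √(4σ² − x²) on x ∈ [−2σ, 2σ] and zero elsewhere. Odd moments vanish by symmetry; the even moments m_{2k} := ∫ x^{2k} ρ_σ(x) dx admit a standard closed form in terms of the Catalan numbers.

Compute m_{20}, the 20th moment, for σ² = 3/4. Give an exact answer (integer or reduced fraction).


By the scaled semicircle moment identity, m_{2k} = σ^{2k} · C_k with k = 10.
C_10 = (1/(k+1)) · C(2k, k) = (1/11) · C(20, 10) = (1/11) · 184756 = 16796.
σ^{2k} = (σ²)^k = (3/4)^10 = 59049/1048576.

Therefore m_{20} = σ^{20} · C_10 = (59049/1048576) · 16796 = 247946751/262144.


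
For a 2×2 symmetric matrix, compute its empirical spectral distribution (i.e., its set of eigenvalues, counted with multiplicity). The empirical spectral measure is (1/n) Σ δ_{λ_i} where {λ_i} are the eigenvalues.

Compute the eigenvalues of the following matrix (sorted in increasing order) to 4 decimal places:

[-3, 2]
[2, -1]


Since M is real symmetric, both eigenvalues are real; they are the roots of det(λI − M) = λ² − (tr M) λ + det M.
tr M = -3 + (-1) = -4.
det M = (-3)·(-1) − 2² = 3 − 4 = -1.
Characteristic polynomial: λ² + 4λ − 1 = 0.
Discriminant Δ = (tr M)² − 4·det M = 16 − (-4) = 20; √Δ = 4.472136.
λ = (tr M ± √Δ)/2 = (-4 ± 4.472136)/2, giving (tr M − √Δ)/2 = -4.2361 and (tr M + √Δ)/2 = 0.2361.

Eigenvalues sorted in increasing order: [-4.2361, 0.2361].


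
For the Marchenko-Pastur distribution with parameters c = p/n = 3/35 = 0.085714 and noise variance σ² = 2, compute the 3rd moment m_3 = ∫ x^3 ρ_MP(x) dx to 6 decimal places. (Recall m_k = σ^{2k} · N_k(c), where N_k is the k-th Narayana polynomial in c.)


E[X³] = σ⁶ (1 + 3c + c²) (third MP moment). With σ² = 2 (so σ⁶ = 8) and c = 3/35 = 0.085714: E[X³] = 8 · (1 + 3·0.085714 + (0.085714)²) = 8 · 1.264490.

So E[X^3] = 10.115918.


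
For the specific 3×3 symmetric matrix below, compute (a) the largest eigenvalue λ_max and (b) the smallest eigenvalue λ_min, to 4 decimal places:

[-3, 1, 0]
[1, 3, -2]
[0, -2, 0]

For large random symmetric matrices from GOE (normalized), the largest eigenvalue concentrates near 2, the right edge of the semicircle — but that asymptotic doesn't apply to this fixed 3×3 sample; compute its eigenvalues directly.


Since M is real symmetric, all three eigenvalues are real; they are the roots of det(λI − M) = λ³ − (tr M) λ² + s λ − det M, where s is the sum of the principal 2×2 minors.
tr M = -3 + 3 + 0 = 0.
s = ((-3)·3 − 1²) + ((-3)·0 − 0²) + (3·0 − (-2)²) = -10 + 0 + (-4) = -14.
det M (expand along row 1) = (-3)·(-4) − 1·0 + 0·(-2) = 12.
Characteristic polynomial: λ³ − 14λ − 12 = 0.
Substitute λ = y + (tr M)/3 = y + 0.000000 to remove the quadratic term: y³ + p·y + q = 0 with p = s − (tr M)²/3 = -14.000000 and q = −2(tr M)³/27 + (tr M)·s/3 − det M = -12.000000.
Three real roots ⇒ use the trigonometric (Viète) form: r = 2√(−p/3) = 4.320494, φ = arccos(3q/(p·r)) = arccos(0.595170) = 0.933319 rad.
y_k = r·cos(φ/3 − 2πk/3) for k = 0, 1, 2 gives y = 4.113091, -0.911179, -3.201912.
λ_k = y_k + 0.000000 gives λ = 4.1131, -0.9112, -3.2019 (check: the sum is 0.0000 = tr M).

Hence λ_max = 4.1131 and λ_min = -3.2019.


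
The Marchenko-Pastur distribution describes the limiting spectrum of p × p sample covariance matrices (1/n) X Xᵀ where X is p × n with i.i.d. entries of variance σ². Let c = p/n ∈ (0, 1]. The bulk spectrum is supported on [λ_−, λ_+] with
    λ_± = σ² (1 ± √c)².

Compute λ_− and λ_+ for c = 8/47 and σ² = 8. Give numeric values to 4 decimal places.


c = 8/47 = 0.170213; √c = 0.412568.
λ_− = σ² (1 − √c)² = 8 · (1 − 0.412568)² = 8 · (0.587432)² = 2.760606.
λ_+ = σ² (1 + √c)² = 8 · (1 + 0.412568)² = 8 · (1.412568)² = 15.962798.

Rounded to 4 decimal places: λ_− ≈ 2.7606, λ_+ ≈ 15.9628.


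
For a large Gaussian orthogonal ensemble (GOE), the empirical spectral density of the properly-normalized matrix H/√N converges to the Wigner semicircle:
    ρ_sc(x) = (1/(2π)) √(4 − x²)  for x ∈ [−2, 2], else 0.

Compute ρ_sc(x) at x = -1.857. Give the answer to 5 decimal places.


ρ_sc(x) = (1/(2π)) √(4 − x²). With x = -1.857:
  4 − x² = 4 − (-1.857)² = 4 − 3.448449 = 0.551551.
  √(4 − x²) = 0.742665.
  1/(2π) = 0.159155.
  ρ_sc(-1.857) = 0.159155 · 0.742665 = 0.118199.

Rounded to 5 decimal places: ρ_sc(-1.857) ≈ 0.11820.


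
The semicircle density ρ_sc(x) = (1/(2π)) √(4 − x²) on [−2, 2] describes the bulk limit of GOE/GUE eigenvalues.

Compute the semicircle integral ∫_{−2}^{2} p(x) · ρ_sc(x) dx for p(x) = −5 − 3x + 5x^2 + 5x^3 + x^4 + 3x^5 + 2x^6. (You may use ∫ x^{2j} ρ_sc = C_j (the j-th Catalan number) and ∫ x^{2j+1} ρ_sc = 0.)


Write p(x) = Σ a_i x^i, split into monomials and integrate each against ρ_sc separately.
Using ∫ x^{2j} ρ_sc = C_j = (1/(j+1)) C(2j, j) (Catalan numbers) and ∫ x^{2j+1} ρ_sc = 0 (odd monomials vanish by symmetry):
  i = 0 (even): a_0 · C_{0} = -5 · 1 = -5
  i = 1 (odd): ∫ x^1 ρ_sc = 0 (vanishes)
  i = 2 (even): a_2 · C_{1} = 5 · 1 = 5
  i = 3 (odd): ∫ x^3 ρ_sc = 0 (vanishes)
  i = 4 (even): a_4 · C_{2} = 1 · 2 = 2
  i = 5 (odd): ∫ x^5 ρ_sc = 0 (vanishes)
  i = 6 (even): a_6 · C_{3} = 2 · 5 = 10

Summing the contributions: ∫_{−2}^{2} p(x) ρ_sc(x) dx = (-5) + 5 + 2 + 10 = 12.


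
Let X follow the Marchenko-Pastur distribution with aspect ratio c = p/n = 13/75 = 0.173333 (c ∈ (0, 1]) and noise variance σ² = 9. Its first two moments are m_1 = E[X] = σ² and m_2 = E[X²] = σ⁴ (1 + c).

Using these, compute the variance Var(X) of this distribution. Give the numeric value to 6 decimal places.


m_1 = E[X] = σ² = 9, so m_1² = 81.
m_2 = E[X²] = σ⁴ (1 + c) = 81 · (1 + 0.173333) = 81 · 1.173333 = 95.040000.
(Note m_2 − m_1² simplifies to c · σ⁴ = 0.173333 · 81.)

Var(X) = m_2 − m_1² = 95.040000 − 81 = 14.040000.


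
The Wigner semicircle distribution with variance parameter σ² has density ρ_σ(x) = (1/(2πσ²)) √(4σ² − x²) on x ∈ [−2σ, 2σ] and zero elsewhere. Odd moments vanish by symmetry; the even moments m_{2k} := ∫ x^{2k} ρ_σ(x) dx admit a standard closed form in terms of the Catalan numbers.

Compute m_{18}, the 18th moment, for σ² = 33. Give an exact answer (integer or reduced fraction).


By the scaled semicircle moment identity, m_{2k} = σ^{2k} · C_k with k = 9.
C_9 = (1/(k+1)) · C(2k, k) = (1/10) · C(18, 9) = (1/10) · 48620 = 4862.
σ^{2k} = (σ²)^k = (33)^9 = 46411484401953.

Therefore m_{18} = σ^{18} · C_9 = 46411484401953 · 4862 = 225652637162295486.


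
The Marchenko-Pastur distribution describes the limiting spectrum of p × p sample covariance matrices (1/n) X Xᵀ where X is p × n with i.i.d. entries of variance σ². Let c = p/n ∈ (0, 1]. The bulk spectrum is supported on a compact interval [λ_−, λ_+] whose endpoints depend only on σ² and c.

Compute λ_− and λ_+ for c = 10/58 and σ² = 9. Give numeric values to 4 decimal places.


c = 10/58 = 0.172414; √c = 0.415227.
λ_− = σ² (1 − √c)² = 9 · (1 − 0.415227)² = 9 · (0.584773)² = 3.077631.
λ_+ = σ² (1 + √c)² = 9 · (1 + 0.415227)² = 9 · (1.415227)² = 18.025817.

Rounded to 4 decimal places: λ_− ≈ 3.0776, λ_+ ≈ 18.0258.


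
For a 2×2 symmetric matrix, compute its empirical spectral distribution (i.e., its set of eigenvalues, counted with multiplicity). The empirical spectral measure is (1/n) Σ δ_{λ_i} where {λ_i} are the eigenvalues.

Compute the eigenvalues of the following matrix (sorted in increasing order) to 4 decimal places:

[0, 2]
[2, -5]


Since M is real symmetric, both eigenvalues are real; they are the roots of det(λI − M) = λ² − (tr M) λ + det M.
tr M = 0 + (-5) = -5.
det M = 0·(-5) − 2² = 0 − 4 = -4.
Characteristic polynomial: λ² + 5λ − 4 = 0.
Discriminant Δ = (tr M)² − 4·det M = 25 − (-16) = 41; √Δ = 6.403124.
λ = (tr M ± √Δ)/2 = (-5 ± 6.403124)/2, giving (tr M − √Δ)/2 = -5.7016 and (tr M + √Δ)/2 = 0.7016.

Eigenvalues sorted in increasing order: [-5.7016, 0.7016].


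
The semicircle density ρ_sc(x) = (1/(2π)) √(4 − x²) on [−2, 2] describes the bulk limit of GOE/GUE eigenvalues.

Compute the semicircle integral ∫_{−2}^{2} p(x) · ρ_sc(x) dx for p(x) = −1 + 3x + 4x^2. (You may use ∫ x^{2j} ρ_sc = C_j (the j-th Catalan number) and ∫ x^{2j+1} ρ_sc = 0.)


Write p(x) = Σ a_i x^i, split into monomials and integrate each against ρ_sc separately.
Using ∫ x^{2j} ρ_sc = C_j = (1/(j+1)) C(2j, j) (Catalan numbers) and ∫ x^{2j+1} ρ_sc = 0 (odd monomials vanish by symmetry):
  i = 0 (even): a_0 · C_{0} = -1 · 1 = -1
  i = 1 (odd): ∫ x^1 ρ_sc = 0 (vanishes)
  i = 2 (even): a_2 · C_{1} = 4 · 1 = 4

Summing the contributions: ∫_{−2}^{2} p(x) ρ_sc(x) dx = (-1) + 4 = 3.


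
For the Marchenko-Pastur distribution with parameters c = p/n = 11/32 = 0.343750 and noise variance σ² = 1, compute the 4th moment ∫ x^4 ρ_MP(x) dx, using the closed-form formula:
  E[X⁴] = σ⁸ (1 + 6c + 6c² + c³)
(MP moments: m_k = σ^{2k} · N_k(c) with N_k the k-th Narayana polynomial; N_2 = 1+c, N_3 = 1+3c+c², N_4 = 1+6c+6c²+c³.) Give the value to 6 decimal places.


E[X⁴] = σ⁸ (1 + 6c + 6c² + c³) (fourth MP moment). With σ² = 1 (so σ⁸ = 1) and c = 11/32 = 0.343750: E[X⁴] = 1 · (1 + 6·0.343750 + 6·(0.343750)² + (0.343750)³) = 1 · 3.812103.

So E[X^4] = 3.812103.


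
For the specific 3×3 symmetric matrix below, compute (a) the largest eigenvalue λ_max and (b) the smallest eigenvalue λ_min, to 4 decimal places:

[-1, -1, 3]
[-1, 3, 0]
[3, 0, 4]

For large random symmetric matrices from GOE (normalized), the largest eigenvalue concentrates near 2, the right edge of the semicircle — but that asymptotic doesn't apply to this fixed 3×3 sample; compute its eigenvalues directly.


Since M is real symmetric, all three eigenvalues are real; they are the roots of det(λI − M) = λ³ − (tr M) λ² + s λ − det M, where s is the sum of the principal 2×2 minors.
tr M = -1 + 3 + 4 = 6.
s = ((-1)·3 − (-1)²) + ((-1)·4 − 3²) + (3·4 − 0²) = -4 + (-13) + 12 = -5.
det M (expand along row 1) = (-1)·12 − (-1)·(-4) + 3·(-9) = -43.
Characteristic polynomial: λ³ − 6λ² − 5λ + 43 = 0.
Substitute λ = y + (tr M)/3 = y + 2.000000 to remove the quadratic term: y³ + p·y + q = 0 with p = s − (tr M)²/3 = -17.000000 and q = −2(tr M)³/27 + (tr M)·s/3 − det M = 17.000000.
Three real roots ⇒ use the trigonometric (Viète) form: r = 2√(−p/3) = 4.760952, φ = arccos(3q/(p·r)) = arccos(-0.630126) = 2.252512 rad.
y_k = r·cos(φ/3 − 2πk/3) for k = 0, 1, 2 gives y = 3.480817, 1.072585, -4.553402.
λ_k = y_k + 2.000000 gives λ = 5.4808, 3.0726, -2.5534 (check: the sum is 6.0000 = tr M).

Hence λ_max = 5.4808 and λ_min = -2.5534.


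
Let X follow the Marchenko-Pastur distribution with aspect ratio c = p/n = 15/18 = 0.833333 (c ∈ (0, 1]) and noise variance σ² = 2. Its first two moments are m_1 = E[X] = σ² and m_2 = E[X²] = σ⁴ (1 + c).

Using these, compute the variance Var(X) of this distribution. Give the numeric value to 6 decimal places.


m_1 = E[X] = σ² = 2, so m_1² = 4.
m_2 = E[X²] = σ⁴ (1 + c) = 4 · (1 + 0.833333) = 4 · 1.833333 = 7.333333.
(Note m_2 − m_1² simplifies to c · σ⁴ = 0.833333 · 4.)

Var(X) = m_2 − m_1² = 7.333333 − 4 = 3.333333.


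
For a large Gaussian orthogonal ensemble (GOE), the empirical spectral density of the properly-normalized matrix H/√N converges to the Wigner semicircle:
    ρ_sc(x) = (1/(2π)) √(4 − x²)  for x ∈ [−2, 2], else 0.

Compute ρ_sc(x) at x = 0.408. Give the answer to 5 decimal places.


ρ_sc(x) = (1/(2π)) √(4 − x²). With x = 0.408:
  4 − x² = 4 − (0.408)² = 4 − 0.166464 = 3.833536.
  √(4 − x²) = 1.957942.
  1/(2π) = 0.159155.
  ρ_sc(0.408) = 0.159155 · 1.957942 = 0.311616.

Rounded to 5 decimal places: ρ_sc(0.408) ≈ 0.31162.


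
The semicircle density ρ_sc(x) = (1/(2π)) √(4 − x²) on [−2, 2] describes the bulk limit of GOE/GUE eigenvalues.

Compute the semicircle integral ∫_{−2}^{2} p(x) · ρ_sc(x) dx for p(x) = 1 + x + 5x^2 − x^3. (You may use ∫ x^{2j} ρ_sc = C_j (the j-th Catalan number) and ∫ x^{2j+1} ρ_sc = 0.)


Write p(x) = Σ a_i x^i, split into monomials and integrate each against ρ_sc separately.
Using ∫ x^{2j} ρ_sc = C_j = (1/(j+1)) C(2j, j) (Catalan numbers) and ∫ x^{2j+1} ρ_sc = 0 (odd monomials vanish by symmetry):
  i = 0 (even): a_0 · C_{0} = 1 · 1 = 1
  i = 1 (odd): ∫ x^1 ρ_sc = 0 (vanishes)
  i = 2 (even): a_2 · C_{1} = 5 · 1 = 5
  i = 3 (odd): ∫ x^3 ρ_sc = 0 (vanishes)

Summing the contributions: ∫_{−2}^{2} p(x) ρ_sc(x) dx = 1 + 5 = 6.


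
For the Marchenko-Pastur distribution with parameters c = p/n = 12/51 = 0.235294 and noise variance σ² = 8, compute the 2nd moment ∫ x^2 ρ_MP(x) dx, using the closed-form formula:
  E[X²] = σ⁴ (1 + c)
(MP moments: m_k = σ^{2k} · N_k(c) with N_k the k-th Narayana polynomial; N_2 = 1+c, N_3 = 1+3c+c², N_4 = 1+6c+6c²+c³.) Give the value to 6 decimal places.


E[X²] = σ⁴ (1 + c) (second MP moment). With σ² = 8 (so σ⁴ = 64) and c = 12/51 = 0.235294: E[X²] = 64 · (1 + 0.235294) = 64 · 1.235294.

So E[X^2] = 79.058824.


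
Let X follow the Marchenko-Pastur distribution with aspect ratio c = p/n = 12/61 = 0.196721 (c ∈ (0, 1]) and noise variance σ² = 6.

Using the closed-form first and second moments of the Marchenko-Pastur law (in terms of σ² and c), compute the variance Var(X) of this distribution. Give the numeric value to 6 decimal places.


Recall the MP moments m_1 = E[X] = σ² and m_2 = E[X²] = σ⁴ (1 + c).
m_1 = E[X] = σ² = 6, so m_1² = 36.
m_2 = E[X²] = σ⁴ (1 + c) = 36 · (1 + 0.196721) = 36 · 1.196721 = 43.081967.
(Note m_2 − m_1² simplifies to c · σ⁴ = 0.196721 · 36.)

Var(X) = m_2 − m_1² = 43.081967 − 36 = 7.081967.


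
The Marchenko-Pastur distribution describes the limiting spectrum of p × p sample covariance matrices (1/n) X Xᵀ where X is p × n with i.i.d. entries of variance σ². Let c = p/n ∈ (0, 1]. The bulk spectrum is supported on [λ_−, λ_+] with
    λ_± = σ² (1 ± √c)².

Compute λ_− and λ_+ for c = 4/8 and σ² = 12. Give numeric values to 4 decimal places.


c = 4/8 = 0.500000; √c = 0.707107.
λ_− = σ² (1 − √c)² = 12 · (1 − 0.707107)² = 12 · (0.292893)² = 1.029437.
λ_+ = σ² (1 + √c)² = 12 · (1 + 0.707107)² = 12 · (1.707107)² = 34.970563.

Rounded to 4 decimal places: λ_− ≈ 1.0294, λ_+ ≈ 34.9706.


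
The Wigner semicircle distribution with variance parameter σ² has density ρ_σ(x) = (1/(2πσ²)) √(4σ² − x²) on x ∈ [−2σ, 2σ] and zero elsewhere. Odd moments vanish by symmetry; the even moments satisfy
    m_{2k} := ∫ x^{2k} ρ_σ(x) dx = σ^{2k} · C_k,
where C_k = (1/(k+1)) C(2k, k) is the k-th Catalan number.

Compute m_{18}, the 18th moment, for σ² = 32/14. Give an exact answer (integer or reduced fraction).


By the scaled semicircle moment identity, m_{2k} = σ^{2k} · C_k with k = 9.
C_9 = (1/(k+1)) · C(2k, k) = (1/10) · C(18, 9) = (1/10) · 48620 = 4862.
σ^{2k} = (σ²)^k = (32/14)^9 = 68719476736/40353607.

Therefore m_{18} = σ^{18} · C_9 = (68719476736/40353607) · 4862 = 334114095890432/40353607.


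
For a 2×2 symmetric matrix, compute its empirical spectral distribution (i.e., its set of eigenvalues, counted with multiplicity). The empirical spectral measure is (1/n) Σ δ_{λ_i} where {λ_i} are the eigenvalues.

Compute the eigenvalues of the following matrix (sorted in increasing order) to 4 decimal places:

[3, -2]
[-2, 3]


Since M is real symmetric, both eigenvalues are real; they are the roots of det(λI − M) = λ² − (tr M) λ + det M.
tr M = 3 + 3 = 6.
det M = 3·3 − (-2)² = 9 − 4 = 5.
Characteristic polynomial: λ² − 6λ + 5 = 0.
Discriminant Δ = (tr M)² − 4·det M = 36 − 20 = 16; √Δ = 4.000000.
λ = (tr M ± √Δ)/2 = (6 ± 4.000000)/2, giving (tr M − √Δ)/2 = 1.0000 and (tr M + √Δ)/2 = 5.0000.

Eigenvalues sorted in increasing order: [1.0000, 5.0000].


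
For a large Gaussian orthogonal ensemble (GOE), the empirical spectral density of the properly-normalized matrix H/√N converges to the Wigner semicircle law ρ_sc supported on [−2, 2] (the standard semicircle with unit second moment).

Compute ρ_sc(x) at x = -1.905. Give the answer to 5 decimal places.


ρ_sc(x) = (1/(2π)) √(4 − x²). With x = -1.905:
  4 − x² = 4 − (-1.905)² = 4 − 3.629025 = 0.370975.
  √(4 − x²) = 0.609077.
  1/(2π) = 0.159155.
  ρ_sc(-1.905) = 0.159155 · 0.609077 = 0.096938.

Rounded to 5 decimal places: ρ_sc(-1.905) ≈ 0.09694.


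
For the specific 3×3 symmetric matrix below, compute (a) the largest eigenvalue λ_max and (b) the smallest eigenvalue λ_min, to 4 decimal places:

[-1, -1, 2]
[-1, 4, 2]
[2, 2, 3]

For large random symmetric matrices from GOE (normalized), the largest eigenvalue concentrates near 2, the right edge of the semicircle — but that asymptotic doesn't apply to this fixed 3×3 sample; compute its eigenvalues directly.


Since M is real symmetric, all three eigenvalues are real; they are the roots of det(λI − M) = λ³ − (tr M) λ² + s λ − det M, where s is the sum of the principal 2×2 minors.
tr M = -1 + 4 + 3 = 6.
s = ((-1)·4 − (-1)²) + ((-1)·3 − 2²) + (4·3 − 2²) = -5 + (-7) + 8 = -4.
det M (expand along row 1) = (-1)·8 − (-1)·(-7) + 2·(-10) = -35.
Characteristic polynomial: λ³ − 6λ² − 4λ + 35 = 0.
Substitute λ = y + (tr M)/3 = y + 2.000000 to remove the quadratic term: y³ + p·y + q = 0 with p = s − (tr M)²/3 = -16.000000 and q = −2(tr M)³/27 + (tr M)·s/3 − det M = 11.000000.
Three real roots ⇒ use the trigonometric (Viète) form: r = 2√(−p/3) = 4.618802, φ = arccos(3q/(p·r)) = arccos(-0.446544) = 2.033696 rad.
y_k = r·cos(φ/3 − 2πk/3) for k = 0, 1, 2 gives y = 3.597550, 0.709856, -4.307405.
λ_k = y_k + 2.000000 gives λ = 5.5975, 2.7099, -2.3074 (check: the sum is 6.0000 = tr M).

Hence λ_max = 5.5975 and λ_min = -2.3074.


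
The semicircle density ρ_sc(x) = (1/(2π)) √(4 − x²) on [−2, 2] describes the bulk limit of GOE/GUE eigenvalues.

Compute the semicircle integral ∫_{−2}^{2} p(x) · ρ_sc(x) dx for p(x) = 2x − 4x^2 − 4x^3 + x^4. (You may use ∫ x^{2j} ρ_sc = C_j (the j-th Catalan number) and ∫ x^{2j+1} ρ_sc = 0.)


Write p(x) = Σ a_i x^i, split into monomials and integrate each against ρ_sc separately.
Using ∫ x^{2j} ρ_sc = C_j = (1/(j+1)) C(2j, j) (Catalan numbers) and ∫ x^{2j+1} ρ_sc = 0 (odd monomials vanish by symmetry):
  i = 1 (odd): ∫ x^1 ρ_sc = 0 (vanishes)
  i = 2 (even): a_2 · C_{1} = -4 · 1 = -4
  i = 3 (odd): ∫ x^3 ρ_sc = 0 (vanishes)
  i = 4 (even): a_4 · C_{2} = 1 · 2 = 2

Summing the contributions: ∫_{−2}^{2} p(x) ρ_sc(x) dx = (-4) + 2 = -2.


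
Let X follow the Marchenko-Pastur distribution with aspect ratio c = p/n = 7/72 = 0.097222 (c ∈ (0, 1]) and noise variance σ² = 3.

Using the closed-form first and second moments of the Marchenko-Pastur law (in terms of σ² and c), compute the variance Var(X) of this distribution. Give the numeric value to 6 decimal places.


Recall the MP moments m_1 = E[X] = σ² and m_2 = E[X²] = σ⁴ (1 + c).
m_1 = E[X] = σ² = 3, so m_1² = 9.
m_2 = E[X²] = σ⁴ (1 + c) = 9 · (1 + 0.097222) = 9 · 1.097222 = 9.875000.
(Note m_2 − m_1² simplifies to c · σ⁴ = 0.097222 · 9.)

Var(X) = m_2 − m_1² = 9.875000 − 9 = 0.875000.


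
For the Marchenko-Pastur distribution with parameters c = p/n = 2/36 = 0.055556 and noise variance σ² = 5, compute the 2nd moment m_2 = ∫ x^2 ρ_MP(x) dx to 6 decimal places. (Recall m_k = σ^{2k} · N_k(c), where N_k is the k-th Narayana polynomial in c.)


E[X²] = σ⁴ (1 + c) (second MP moment). With σ² = 5 (so σ⁴ = 25) and c = 2/36 = 0.055556: E[X²] = 25 · (1 + 0.055556) = 25 · 1.055556.

So E[X^2] = 26.388889.


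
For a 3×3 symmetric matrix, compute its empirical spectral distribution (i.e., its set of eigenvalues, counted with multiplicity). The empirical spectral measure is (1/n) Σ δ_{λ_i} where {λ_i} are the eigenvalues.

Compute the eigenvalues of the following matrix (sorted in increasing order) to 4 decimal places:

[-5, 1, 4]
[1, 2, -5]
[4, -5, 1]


Since M is real symmetric, all three eigenvalues are real; they are the roots of det(λI − M) = λ³ − (tr M) λ² + s λ − det M, where s is the sum of the principal 2×2 minors.
tr M = -5 + 2 + 1 = -2.
s = ((-5)·2 − 1²) + ((-5)·1 − 4²) + (2·1 − (-5)²) = -11 + (-21) + (-23) = -55.
det M (expand along row 1) = (-5)·(-23) − 1·21 + 4·(-13) = 42.
Characteristic polynomial: λ³ + 2λ² − 55λ − 42 = 0.
Substitute λ = y + (tr M)/3 = y − 0.666667 to remove the quadratic term: y³ + p·y + q = 0 with p = s − (tr M)²/3 = -56.333333 and q = −2(tr M)³/27 + (tr M)·s/3 − det M = -4.740741.
Three real roots ⇒ use the trigonometric (Viète) form: r = 2√(−p/3) = 8.666667, φ = arccos(3q/(p·r)) = arccos(0.029131) = 1.541662 rad.
y_k = r·cos(φ/3 − 2πk/3) for k = 0, 1, 2 gives y = 7.547282, -0.084166, -7.463117.
λ_k = y_k − 0.666667 gives λ = 6.8806, -0.7508, -8.1298 (check: the sum is -2.0000 = tr M).

Eigenvalues sorted in increasing order: [-8.1298, -0.7508, 6.8806].


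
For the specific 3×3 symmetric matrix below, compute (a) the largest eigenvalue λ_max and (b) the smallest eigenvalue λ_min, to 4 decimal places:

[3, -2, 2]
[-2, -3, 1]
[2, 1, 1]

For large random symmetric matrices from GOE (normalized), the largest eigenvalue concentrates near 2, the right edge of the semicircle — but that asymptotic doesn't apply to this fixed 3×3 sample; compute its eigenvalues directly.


Since M is real symmetric, all three eigenvalues are real; they are the roots of det(λI − M) = λ³ − (tr M) λ² + s λ − det M, where s is the sum of the principal 2×2 minors.
tr M = 3 + (-3) + 1 = 1.
s = (3·(-3) − (-2)²) + (3·1 − 2²) + ((-3)·1 − 1²) = -13 + (-1) + (-4) = -18.
det M (expand along row 1) = 3·(-4) − (-2)·(-4) + 2·4 = -12.
Characteristic polynomial: λ³ − λ² − 18λ + 12 = 0.
Substitute λ = y + (tr M)/3 = y + 0.333333 to remove the quadratic term: y³ + p·y + q = 0 with p = s − (tr M)²/3 = -18.333333 and q = −2(tr M)³/27 + (tr M)·s/3 − det M = 5.925926.
Three real roots ⇒ use the trigonometric (Viète) form: r = 2√(−p/3) = 4.944132, φ = arccos(3q/(p·r)) = arccos(-0.196131) = 1.768207 rad.
y_k = r·cos(φ/3 − 2πk/3) for k = 0, 1, 2 gives y = 4.109924, 0.325107, -4.435031.
λ_k = y_k + 0.333333 gives λ = 4.4433, 0.6584, -4.1017 (check: the sum is 1.0000 = tr M).

Hence λ_max = 4.4433 and λ_min = -4.1017.


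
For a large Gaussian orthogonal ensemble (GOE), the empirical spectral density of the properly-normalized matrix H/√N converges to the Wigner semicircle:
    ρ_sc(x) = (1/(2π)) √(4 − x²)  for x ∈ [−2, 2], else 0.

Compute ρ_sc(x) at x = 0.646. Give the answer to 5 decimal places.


ρ_sc(x) = (1/(2π)) √(4 − x²). With x = 0.646:
  4 − x² = 4 − (0.646)² = 4 − 0.417316 = 3.582684.
  √(4 − x²) = 1.892798.
  1/(2π) = 0.159155.
  ρ_sc(0.646) = 0.159155 · 1.892798 = 0.301248.

Rounded to 5 decimal places: ρ_sc(0.646) ≈ 0.30125.


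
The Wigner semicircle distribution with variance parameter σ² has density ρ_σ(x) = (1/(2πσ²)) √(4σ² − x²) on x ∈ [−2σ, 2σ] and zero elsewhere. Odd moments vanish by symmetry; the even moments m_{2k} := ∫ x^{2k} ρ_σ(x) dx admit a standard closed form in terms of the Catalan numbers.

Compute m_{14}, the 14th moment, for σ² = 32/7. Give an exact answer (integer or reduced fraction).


By the scaled semicircle moment identity, m_{2k} = σ^{2k} · C_k with k = 7.
C_7 = (1/(k+1)) · C(2k, k) = (1/8) · C(14, 7) = (1/8) · 3432 = 429.
σ^{2k} = (σ²)^k = (32/7)^7 = 34359738368/823543.

Therefore m_{14} = σ^{14} · C_7 = (34359738368/823543) · 429 = 14740327759872/823543.


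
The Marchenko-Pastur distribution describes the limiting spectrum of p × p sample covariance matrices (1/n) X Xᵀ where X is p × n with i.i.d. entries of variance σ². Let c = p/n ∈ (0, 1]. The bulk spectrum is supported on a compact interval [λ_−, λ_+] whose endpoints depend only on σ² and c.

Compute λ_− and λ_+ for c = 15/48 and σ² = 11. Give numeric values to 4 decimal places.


c = 15/48 = 0.312500; √c = 0.559017.
λ_− = σ² (1 − √c)² = 11 · (1 − 0.559017)² = 11 · (0.440983)² = 2.139126.
λ_+ = σ² (1 + √c)² = 11 · (1 + 0.559017)² = 11 · (1.559017)² = 26.735874.

Rounded to 4 decimal places: λ_− ≈ 2.1391, λ_+ ≈ 26.7359.


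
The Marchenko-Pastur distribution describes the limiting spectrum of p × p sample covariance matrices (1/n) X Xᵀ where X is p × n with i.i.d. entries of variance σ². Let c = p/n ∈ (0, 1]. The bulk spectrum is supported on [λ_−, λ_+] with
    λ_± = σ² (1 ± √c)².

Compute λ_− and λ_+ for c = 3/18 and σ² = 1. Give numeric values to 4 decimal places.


c = 3/18 = 0.166667; √c = 0.408248.
λ_− = σ² (1 − √c)² = 1 · (1 − 0.408248)² = 1 · (0.591752)² = 0.350170.
λ_+ = σ² (1 + √c)² = 1 · (1 + 0.408248)² = 1 · (1.408248)² = 1.983163.

Rounded to 4 decimal places: λ_− ≈ 0.3502, λ_+ ≈ 1.9832.


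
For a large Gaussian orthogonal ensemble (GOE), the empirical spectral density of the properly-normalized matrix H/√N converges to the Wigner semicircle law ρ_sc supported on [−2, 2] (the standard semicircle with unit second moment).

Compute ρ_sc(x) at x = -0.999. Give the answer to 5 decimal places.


ρ_sc(x) = (1/(2π)) √(4 − x²). With x = -0.999:
  4 − x² = 4 − (-0.999)² = 4 − 0.998001 = 3.001999.
  √(4 − x²) = 1.732628.
  1/(2π) = 0.159155.
  ρ_sc(-0.999) = 0.159155 · 1.732628 = 0.275756.

Rounded to 5 decimal places: ρ_sc(-0.999) ≈ 0.27576.


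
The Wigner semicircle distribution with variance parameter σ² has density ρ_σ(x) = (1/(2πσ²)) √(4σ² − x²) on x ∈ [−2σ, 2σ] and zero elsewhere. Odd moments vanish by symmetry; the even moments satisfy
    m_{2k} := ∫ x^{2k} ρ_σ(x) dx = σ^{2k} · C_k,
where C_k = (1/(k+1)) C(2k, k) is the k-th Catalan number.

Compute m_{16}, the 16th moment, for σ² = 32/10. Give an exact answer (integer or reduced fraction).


By the scaled semicircle moment identity, m_{2k} = σ^{2k} · C_k with k = 8.
C_8 = (1/(k+1)) · C(2k, k) = (1/9) · C(16, 8) = (1/9) · 12870 = 1430.
σ^{2k} = (σ²)^k = (32/10)^8 = 4294967296/390625.

Therefore m_{16} = σ^{16} · C_8 = (4294967296/390625) · 1430 = 1228360646656/78125.


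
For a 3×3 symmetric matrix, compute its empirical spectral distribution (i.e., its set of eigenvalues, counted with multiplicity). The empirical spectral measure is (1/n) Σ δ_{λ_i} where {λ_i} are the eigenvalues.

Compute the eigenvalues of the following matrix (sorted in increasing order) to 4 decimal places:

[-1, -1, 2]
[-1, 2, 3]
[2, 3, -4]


Since M is real symmetric, all three eigenvalues are real; they are the roots of det(λI − M) = λ³ − (tr M) λ² + s λ − det M, where s is the sum of the principal 2×2 minors.
tr M = -1 + 2 + (-4) = -3.
s = ((-1)·2 − (-1)²) + ((-1)·(-4) − 2²) + (2·(-4) − 3²) = -3 + 0 + (-17) = -20.
det M (expand along row 1) = (-1)·(-17) − (-1)·(-2) + 2·(-7) = 1.
Characteristic polynomial: λ³ + 3λ² − 20λ − 1 = 0.
Substitute λ = y + (tr M)/3 = y − 1.000000 to remove the quadratic term: y³ + p·y + q = 0 with p = s − (tr M)²/3 = -23.000000 and q = −2(tr M)³/27 + (tr M)·s/3 − det M = 21.000000.
Three real roots ⇒ use the trigonometric (Viète) form: r = 2√(−p/3) = 5.537749, φ = arccos(3q/(p·r)) = arccos(-0.494629) = 2.088204 rad.
y_k = r·cos(φ/3 − 2πk/3) for k = 0, 1, 2 gives y = 4.249499, 0.950363, -5.199862.
λ_k = y_k − 1.000000 gives λ = 3.2495, -0.0496, -6.1999 (check: the sum is -3.0000 = tr M).

Eigenvalues sorted in increasing order: [-6.1999, -0.0496, 3.2495].


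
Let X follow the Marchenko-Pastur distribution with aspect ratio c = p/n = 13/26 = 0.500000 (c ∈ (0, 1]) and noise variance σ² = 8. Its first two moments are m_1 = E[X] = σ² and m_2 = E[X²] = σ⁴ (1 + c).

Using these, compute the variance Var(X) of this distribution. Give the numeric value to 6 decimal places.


m_1 = E[X] = σ² = 8, so m_1² = 64.
m_2 = E[X²] = σ⁴ (1 + c) = 64 · (1 + 0.500000) = 64 · 1.500000 = 96.000000.
(Note m_2 − m_1² simplifies to c · σ⁴ = 0.500000 · 64.)

Var(X) = m_2 − m_1² = 96.000000 − 64 = 32.000000.


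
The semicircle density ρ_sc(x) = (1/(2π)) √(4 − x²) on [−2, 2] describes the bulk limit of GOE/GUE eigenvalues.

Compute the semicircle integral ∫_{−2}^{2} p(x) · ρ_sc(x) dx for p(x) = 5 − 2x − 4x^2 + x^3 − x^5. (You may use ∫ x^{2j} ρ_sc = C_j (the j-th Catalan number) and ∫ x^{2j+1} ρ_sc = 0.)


Write p(x) = Σ a_i x^i, split into monomials and integrate each against ρ_sc separately.
Using ∫ x^{2j} ρ_sc = C_j = (1/(j+1)) C(2j, j) (Catalan numbers) and ∫ x^{2j+1} ρ_sc = 0 (odd monomials vanish by symmetry):
  i = 0 (even): a_0 · C_{0} = 5 · 1 = 5
  i = 1 (odd): ∫ x^1 ρ_sc = 0 (vanishes)
  i = 2 (even): a_2 · C_{1} = -4 · 1 = -4
  i = 3 (odd): ∫ x^3 ρ_sc = 0 (vanishes)
  i = 5 (odd): ∫ x^5 ρ_sc = 0 (vanishes)

Summing the contributions: ∫_{−2}^{2} p(x) ρ_sc(x) dx = 5 + (-4) = 1.


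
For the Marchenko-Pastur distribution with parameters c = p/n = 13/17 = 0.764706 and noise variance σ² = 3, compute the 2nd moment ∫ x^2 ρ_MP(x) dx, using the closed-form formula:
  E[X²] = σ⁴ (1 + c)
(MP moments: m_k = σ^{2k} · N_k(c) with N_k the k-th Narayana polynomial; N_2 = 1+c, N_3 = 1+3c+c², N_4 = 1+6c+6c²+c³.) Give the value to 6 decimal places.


E[X²] = σ⁴ (1 + c) (second MP moment). With σ² = 3 (so σ⁴ = 9) and c = 13/17 = 0.764706: E[X²] = 9 · (1 + 0.764706) = 9 · 1.764706.

So E[X^2] = 15.882353.


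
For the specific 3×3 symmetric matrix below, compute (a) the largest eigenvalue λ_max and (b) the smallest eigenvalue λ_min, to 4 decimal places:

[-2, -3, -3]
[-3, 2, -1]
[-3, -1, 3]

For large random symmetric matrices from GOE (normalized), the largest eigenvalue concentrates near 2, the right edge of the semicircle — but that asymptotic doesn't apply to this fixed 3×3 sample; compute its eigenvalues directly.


Since M is real symmetric, all three eigenvalues are real; they are the roots of det(λI − M) = λ³ − (tr M) λ² + s λ − det M, where s is the sum of the principal 2×2 minors.
tr M = -2 + 2 + 3 = 3.
s = ((-2)·2 − (-3)²) + ((-2)·3 − (-3)²) + (2·3 − (-1)²) = -13 + (-15) + 5 = -23.
det M (expand along row 1) = (-2)·5 − (-3)·(-12) + (-3)·9 = -73.
Characteristic polynomial: λ³ − 3λ² − 23λ + 73 = 0.
Substitute λ = y + (tr M)/3 = y + 1.000000 to remove the quadratic term: y³ + p·y + q = 0 with p = s − (tr M)²/3 = -26.000000 and q = −2(tr M)³/27 + (tr M)·s/3 − det M = 48.000000.
Three real roots ⇒ use the trigonometric (Viète) form: r = 2√(−p/3) = 5.887841, φ = arccos(3q/(p·r)) = arccos(-0.940661) = 2.795369 rad.
y_k = r·cos(φ/3 − 2πk/3) for k = 0, 1, 2 gives y = 3.511499, 2.337175, -5.848674.
λ_k = y_k + 1.000000 gives λ = 4.5115, 3.3372, -4.8487 (check: the sum is 3.0000 = tr M).

Hence λ_max = 4.5115 and λ_min = -4.8487.
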